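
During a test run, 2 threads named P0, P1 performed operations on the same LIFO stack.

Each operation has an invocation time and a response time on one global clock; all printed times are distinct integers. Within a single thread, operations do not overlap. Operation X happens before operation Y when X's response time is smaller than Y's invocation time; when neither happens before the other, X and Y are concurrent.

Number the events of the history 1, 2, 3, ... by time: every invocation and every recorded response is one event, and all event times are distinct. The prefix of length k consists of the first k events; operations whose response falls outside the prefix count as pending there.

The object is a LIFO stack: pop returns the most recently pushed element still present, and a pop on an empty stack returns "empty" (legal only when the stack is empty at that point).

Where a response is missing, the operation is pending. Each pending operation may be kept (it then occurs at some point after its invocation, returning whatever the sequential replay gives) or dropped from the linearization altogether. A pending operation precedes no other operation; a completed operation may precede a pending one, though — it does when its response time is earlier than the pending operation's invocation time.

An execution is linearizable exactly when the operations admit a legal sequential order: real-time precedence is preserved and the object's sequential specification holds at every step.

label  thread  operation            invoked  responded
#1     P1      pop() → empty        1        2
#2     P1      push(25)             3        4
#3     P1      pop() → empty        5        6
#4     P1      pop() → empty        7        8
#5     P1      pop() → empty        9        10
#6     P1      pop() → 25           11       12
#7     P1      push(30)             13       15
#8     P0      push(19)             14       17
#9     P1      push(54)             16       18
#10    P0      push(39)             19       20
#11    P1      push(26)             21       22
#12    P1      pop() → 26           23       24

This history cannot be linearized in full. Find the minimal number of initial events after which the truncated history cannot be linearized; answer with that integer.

6

events 1..5 are linearizable, e.g. via #1, #2:
after step 1 (#1 pop() → empty): stack <>
after step 2 (#2 push(25)): stack <25>
adding event 6 (#3 responds at 6) leaves no legal real-time order
take #1, #2, #3: step 3 already fails, because #3 pop() → empty cannot occur there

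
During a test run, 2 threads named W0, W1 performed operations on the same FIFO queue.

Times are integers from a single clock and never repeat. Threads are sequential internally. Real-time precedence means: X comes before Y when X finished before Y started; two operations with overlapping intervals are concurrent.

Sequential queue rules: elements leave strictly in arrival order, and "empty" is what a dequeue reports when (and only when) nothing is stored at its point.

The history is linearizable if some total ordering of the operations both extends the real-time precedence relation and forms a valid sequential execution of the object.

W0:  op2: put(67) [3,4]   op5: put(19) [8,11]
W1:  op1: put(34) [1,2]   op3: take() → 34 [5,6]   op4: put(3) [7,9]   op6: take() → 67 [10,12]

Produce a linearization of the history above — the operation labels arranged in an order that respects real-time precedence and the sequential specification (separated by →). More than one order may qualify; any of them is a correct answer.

step 1: op1 put(34) — queue <34>
step 2: op2 put(67) — queue <34,67>
step 3: op3 take() → 34 — queue <67>
step 4: op4 put(3) — queue <67,3>
step 5: op5 put(19) — queue <67,3,19>
step 6: op6 take() → 67 — queue <3,19>

op1 → op2 → op3 → op4 → op5 → op6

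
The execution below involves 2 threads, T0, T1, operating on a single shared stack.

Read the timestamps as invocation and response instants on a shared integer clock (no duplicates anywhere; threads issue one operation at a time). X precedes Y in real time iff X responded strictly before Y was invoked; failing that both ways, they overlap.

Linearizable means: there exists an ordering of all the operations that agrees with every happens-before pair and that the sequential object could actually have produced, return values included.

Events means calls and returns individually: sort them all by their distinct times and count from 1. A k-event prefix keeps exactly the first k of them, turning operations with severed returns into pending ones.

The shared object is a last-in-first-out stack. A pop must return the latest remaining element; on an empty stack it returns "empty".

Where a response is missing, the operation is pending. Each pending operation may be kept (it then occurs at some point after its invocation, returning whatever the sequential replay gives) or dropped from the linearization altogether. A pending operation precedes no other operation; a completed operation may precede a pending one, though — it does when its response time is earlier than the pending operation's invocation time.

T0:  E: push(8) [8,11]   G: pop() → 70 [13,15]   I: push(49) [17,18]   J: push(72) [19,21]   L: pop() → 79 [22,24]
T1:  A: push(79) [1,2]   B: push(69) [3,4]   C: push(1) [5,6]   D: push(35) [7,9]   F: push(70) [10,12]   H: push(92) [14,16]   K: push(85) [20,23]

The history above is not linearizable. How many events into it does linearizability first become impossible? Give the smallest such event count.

events 1..23 are linearizable, e.g. via A, B, C, D, E, F, G, H, I, J, K:
step 1: A push(79) — stack <79>
step 2: B push(69) — stack <79,69>
step 3: C push(1) — stack <79,69,1>
step 4: D push(35) — stack <79,69,1,35>
step 5: E push(8) — stack <79,69,1,35,8>
step 6: F push(70) — stack <79,69,1,35,8,70>
step 7: G pop() → 70 — stack <79,69,1,35,8>
step 8: H push(92) — stack <79,69,1,35,8,92>
step 9: I push(49) — stack <79,69,1,35,8,92,49>
step 10: J push(72) — stack <79,69,1,35,8,92,49,72>
step 11: K push(85) — stack <79,69,1,35,8,92,49,72,85>
at event 24 (L's time-24 response) nothing linearizes any more
e.g. A, B, C, D, E, F, G, H, I, J, K, L: illegal at step 12, since L pop() → 79 cannot apply there
e.g. A, B, C, D, E, F, G, H, I, J, L, K: illegal at step 11, since L pop() → 79 cannot apply there

24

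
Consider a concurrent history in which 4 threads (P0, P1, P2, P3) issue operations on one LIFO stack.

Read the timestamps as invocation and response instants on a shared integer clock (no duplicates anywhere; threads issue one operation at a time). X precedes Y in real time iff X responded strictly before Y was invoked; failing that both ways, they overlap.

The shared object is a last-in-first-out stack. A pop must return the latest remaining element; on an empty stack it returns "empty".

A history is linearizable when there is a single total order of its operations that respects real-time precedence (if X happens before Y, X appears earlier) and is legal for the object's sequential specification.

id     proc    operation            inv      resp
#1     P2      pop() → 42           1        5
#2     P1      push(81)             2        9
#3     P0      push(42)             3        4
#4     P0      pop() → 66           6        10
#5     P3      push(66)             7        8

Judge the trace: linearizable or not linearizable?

linearizable

a witness: #2, #3, #1, #5, #4
step 1: #2 push(81) — stack <81>
step 2: #3 push(42) — stack <81,42>
step 3: #1 pop() → 42 — stack <81>
step 4: #5 push(66) — stack <81,66>
step 5: #4 pop() → 66 — stack <81>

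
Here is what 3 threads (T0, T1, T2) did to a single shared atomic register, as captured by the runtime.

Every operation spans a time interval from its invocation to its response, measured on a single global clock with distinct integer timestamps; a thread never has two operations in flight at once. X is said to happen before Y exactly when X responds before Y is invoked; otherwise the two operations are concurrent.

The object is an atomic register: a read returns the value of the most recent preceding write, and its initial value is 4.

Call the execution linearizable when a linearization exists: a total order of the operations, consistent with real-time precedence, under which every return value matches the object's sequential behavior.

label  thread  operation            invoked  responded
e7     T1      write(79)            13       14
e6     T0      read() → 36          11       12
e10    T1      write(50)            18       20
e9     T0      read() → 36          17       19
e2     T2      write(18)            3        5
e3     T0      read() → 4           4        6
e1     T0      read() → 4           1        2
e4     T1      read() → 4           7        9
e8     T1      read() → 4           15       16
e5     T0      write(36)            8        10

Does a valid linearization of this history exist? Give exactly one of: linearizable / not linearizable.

cut after 8 events: linearizable; cut after 9 events (e4 responds, time 9): not linearizable
4 completed operations, 2 real-time-consistent orders — every atomic register replay fails
completion choices over the 1 pending operation (e5) were checked; none helps
for example e1, e2, e3, e4 (pending dropped) fails at step 3: e3 read() → 4 is not legal there
for example e1, e3, e2, e4 (pending dropped) fails at step 4: e4 read() → 4 is not legal there

not linearizable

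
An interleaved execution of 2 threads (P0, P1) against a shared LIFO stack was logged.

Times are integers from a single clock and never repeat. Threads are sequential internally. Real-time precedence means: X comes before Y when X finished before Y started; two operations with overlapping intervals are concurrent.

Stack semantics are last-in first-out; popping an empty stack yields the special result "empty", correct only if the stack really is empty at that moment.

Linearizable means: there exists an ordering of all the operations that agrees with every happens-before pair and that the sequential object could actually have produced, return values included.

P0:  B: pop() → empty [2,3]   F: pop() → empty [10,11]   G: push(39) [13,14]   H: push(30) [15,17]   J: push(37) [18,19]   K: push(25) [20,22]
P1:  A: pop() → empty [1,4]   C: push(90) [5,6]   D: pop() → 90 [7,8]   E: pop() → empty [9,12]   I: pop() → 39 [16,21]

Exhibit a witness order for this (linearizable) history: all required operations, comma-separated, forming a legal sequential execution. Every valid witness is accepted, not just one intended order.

1. A pop() → empty, leaving stack <>
2. B pop() → empty, leaving stack <>
3. C push(90), leaving stack <90>
4. D pop() → 90, leaving stack <>
5. E pop() → empty, leaving stack <>
6. F pop() → empty, leaving stack <>
7. G push(39), leaving stack <39>
8. I pop() → 39, leaving stack <>
9. H push(30), leaving stack <30>
10. J push(37), leaving stack <30,37>
11. K push(25), leaving stack <30,37,25>

A, B, C, D, E, F, G, I, H, J, K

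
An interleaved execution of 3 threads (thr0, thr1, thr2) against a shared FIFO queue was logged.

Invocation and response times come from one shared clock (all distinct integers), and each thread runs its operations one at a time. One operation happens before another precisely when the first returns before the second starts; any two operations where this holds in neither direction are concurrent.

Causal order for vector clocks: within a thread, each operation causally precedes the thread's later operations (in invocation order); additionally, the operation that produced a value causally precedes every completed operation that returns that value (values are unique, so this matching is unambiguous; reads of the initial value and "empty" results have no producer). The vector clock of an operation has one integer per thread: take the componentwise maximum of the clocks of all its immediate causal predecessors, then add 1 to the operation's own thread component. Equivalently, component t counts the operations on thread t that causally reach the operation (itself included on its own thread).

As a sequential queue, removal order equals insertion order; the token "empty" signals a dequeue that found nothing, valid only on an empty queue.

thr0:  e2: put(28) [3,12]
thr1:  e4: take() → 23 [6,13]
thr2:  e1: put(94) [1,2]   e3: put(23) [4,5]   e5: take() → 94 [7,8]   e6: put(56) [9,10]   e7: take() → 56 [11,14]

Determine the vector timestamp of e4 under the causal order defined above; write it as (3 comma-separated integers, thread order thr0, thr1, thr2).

(0, 1, 2)

VC(e1, invoked at 1): no causal predecessors; +1 on thr2 → (0, 0, 1)
VC(e2, invoked at 3): no causal predecessors; +1 on thr0 → (1, 0, 0)
from VC(e1)=(0, 0, 1), e3 (invoked 4) maxes components and bumps thr2 → (0, 0, 2)
from VC(e1)=(0, 0, 1), VC(e3)=(0, 0, 2), e5 (invoked 7) maxes components and bumps thr2 → (0, 0, 3)
from VC(e3)=(0, 0, 2), e4 (invoked 6) maxes components and bumps thr1 → (0, 1, 2)
from VC(e5)=(0, 0, 3), e6 (invoked 9) maxes components and bumps thr2 → (0, 0, 4)
from VC(e6)=(0, 0, 4), e7 (invoked 11) maxes components and bumps thr2 → (0, 0, 5)
target: VC(e4) = (0, 1, 2)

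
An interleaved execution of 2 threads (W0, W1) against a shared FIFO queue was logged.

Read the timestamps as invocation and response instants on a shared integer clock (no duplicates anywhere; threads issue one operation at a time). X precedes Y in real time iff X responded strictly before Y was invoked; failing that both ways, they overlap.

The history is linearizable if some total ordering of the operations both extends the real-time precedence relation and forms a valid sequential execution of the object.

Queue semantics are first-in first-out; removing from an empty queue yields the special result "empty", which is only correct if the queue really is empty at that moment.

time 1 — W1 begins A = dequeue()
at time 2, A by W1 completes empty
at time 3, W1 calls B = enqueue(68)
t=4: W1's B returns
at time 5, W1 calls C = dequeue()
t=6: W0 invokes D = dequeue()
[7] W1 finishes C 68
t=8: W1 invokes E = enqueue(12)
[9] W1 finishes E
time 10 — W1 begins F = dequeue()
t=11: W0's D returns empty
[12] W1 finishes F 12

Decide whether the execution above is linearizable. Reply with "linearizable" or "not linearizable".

linearizable

witness order: A, B, C, D, E, F
step 1: A dequeue() → empty — queue <>
step 2: B enqueue(68) — queue <68>
step 3: C dequeue() → 68 — queue <>
step 4: D dequeue() → empty — queue <>
step 5: E enqueue(12) — queue <12>
step 6: F dequeue() → 12 — queue <>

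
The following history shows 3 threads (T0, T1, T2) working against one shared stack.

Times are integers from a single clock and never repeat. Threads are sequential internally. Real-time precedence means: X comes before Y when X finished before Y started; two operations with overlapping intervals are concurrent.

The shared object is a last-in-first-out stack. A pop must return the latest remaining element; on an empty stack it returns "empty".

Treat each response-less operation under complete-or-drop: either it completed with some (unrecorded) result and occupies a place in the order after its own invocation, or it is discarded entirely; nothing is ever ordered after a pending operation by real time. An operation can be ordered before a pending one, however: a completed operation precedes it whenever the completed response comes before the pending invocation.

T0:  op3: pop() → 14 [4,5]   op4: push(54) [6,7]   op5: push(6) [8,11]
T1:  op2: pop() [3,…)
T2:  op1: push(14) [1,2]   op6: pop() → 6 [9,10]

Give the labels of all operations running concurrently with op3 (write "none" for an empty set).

op2

concurrent with op3 ([4,5]): every op whose interval crosses 4..5
op1 [1,2]: before
op2 [3,…): concurrent
op4 [6,7]: after
op5 [8,11]: after
op6 [9,10]: after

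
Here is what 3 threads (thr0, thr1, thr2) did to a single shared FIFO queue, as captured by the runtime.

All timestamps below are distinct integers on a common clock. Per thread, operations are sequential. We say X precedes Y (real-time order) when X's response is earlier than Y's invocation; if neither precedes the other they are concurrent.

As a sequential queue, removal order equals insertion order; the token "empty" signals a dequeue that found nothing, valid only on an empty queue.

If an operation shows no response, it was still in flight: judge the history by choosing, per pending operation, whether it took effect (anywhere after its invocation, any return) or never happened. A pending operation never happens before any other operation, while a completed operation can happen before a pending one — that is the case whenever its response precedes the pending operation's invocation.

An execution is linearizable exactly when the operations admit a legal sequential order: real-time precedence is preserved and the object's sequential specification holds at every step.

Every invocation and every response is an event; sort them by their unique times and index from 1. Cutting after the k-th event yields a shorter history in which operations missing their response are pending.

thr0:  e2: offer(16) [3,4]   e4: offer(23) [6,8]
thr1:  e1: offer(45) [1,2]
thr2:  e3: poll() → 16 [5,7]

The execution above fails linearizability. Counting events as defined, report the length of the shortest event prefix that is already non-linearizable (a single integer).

events 1..6 are linearizable; a witness order is e1, e2:
step 1: e1 offer(45) — queue <45>
step 2: e2 offer(16) — queue <45,16>
adding event 7 (e3 responds at 7) leaves no legal real-time order
no escape via the 1 pending operation (e4): every completion choice fails
for example e1, e2, e3 (pending dropped) fails at step 3: e3 poll() → 16 is not legal there

7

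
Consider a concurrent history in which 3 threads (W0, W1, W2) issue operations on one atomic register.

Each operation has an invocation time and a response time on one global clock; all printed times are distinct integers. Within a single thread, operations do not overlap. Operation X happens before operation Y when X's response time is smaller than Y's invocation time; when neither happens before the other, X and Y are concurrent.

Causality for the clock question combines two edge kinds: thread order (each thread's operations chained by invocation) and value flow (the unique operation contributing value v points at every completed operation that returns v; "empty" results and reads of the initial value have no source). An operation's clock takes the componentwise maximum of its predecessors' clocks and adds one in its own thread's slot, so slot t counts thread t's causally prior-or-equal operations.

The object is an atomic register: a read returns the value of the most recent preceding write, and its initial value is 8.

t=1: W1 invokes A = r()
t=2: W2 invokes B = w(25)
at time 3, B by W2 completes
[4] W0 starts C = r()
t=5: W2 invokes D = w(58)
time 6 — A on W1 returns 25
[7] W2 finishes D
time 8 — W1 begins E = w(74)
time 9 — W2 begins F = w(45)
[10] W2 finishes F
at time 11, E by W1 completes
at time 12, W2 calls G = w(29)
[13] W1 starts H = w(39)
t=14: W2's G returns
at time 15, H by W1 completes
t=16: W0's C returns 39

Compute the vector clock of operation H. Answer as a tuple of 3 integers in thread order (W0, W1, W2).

B (invocation 2): nothing precedes it; W2's component alone gives (0, 0, 1)
D, invoked 5, takes VC(B)=(0, 0, 1) under max, adds 1 for W2 → (0, 0, 2)
A, invoked 1, takes VC(B)=(0, 0, 1) under max, adds 1 for W1 → (0, 1, 1)
F, invoked 9, takes VC(D)=(0, 0, 2) under max, adds 1 for W2 → (0, 0, 3)
E, invoked 8, takes VC(A)=(0, 1, 1) under max, adds 1 for W1 → (0, 2, 1)
G, invoked 12, takes VC(F)=(0, 0, 3) under max, adds 1 for W2 → (0, 0, 4)
H, invoked 13, takes VC(E)=(0, 2, 1) under max, adds 1 for W1 → (0, 3, 1)
C, invoked 4, takes VC(H)=(0, 3, 1) under max, adds 1 for W0 → (1, 3, 1)
target: VC(H) = (0, 3, 1)

(0, 3, 1)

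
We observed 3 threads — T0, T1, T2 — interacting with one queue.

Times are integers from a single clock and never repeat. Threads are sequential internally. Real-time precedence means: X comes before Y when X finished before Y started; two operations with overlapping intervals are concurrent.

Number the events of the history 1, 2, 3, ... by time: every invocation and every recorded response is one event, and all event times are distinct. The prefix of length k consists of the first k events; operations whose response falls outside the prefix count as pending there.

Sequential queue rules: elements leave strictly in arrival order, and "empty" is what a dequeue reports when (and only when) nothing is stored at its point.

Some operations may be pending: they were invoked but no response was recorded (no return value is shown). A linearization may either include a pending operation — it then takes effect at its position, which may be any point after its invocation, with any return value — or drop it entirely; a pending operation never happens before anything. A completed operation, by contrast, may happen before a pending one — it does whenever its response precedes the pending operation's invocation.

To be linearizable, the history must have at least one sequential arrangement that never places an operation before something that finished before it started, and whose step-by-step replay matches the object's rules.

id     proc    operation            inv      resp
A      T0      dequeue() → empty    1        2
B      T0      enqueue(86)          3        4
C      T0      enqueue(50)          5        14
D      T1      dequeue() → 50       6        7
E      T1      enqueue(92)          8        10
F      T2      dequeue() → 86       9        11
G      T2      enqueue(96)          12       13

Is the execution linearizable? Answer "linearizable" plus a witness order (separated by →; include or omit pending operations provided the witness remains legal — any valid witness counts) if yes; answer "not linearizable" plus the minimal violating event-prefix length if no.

through event 6 a valid linearization exists; event 7 (D responding at time 7) ends that
a single order respects real time; the 3 completed queue operations fail replay along it
completion choices over the 1 pending operation (C) were checked; none helps
take A, B, D (pending dropped): step 3 already fails, because D dequeue() → 50 cannot occur there

not linearizable — minimal violating prefix: 7 events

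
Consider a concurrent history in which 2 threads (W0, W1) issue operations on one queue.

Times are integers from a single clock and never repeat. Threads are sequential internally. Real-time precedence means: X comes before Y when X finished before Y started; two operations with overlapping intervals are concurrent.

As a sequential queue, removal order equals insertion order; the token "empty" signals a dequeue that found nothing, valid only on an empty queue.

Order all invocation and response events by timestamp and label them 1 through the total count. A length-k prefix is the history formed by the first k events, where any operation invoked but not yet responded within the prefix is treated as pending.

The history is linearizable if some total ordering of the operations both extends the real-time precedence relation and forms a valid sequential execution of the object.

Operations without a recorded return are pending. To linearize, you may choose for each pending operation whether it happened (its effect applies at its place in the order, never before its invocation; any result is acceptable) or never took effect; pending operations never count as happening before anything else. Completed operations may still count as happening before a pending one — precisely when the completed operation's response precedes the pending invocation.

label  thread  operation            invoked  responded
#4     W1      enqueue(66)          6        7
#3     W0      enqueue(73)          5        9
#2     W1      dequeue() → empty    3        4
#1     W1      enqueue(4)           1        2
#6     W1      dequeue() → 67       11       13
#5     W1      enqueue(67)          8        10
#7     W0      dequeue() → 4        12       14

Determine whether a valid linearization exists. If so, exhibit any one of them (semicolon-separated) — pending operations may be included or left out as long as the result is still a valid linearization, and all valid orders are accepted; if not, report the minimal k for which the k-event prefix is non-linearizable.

cut after 3 events: linearizable; cut after 4 events (#2 responds, time 4): not linearizable
exhaustive check: the 2 completed queue ops admit one real-time order; illegal
take #1, #2: step 2 already fails, because #2 dequeue() → empty cannot occur there

not linearizable — minimal violating prefix: 4 events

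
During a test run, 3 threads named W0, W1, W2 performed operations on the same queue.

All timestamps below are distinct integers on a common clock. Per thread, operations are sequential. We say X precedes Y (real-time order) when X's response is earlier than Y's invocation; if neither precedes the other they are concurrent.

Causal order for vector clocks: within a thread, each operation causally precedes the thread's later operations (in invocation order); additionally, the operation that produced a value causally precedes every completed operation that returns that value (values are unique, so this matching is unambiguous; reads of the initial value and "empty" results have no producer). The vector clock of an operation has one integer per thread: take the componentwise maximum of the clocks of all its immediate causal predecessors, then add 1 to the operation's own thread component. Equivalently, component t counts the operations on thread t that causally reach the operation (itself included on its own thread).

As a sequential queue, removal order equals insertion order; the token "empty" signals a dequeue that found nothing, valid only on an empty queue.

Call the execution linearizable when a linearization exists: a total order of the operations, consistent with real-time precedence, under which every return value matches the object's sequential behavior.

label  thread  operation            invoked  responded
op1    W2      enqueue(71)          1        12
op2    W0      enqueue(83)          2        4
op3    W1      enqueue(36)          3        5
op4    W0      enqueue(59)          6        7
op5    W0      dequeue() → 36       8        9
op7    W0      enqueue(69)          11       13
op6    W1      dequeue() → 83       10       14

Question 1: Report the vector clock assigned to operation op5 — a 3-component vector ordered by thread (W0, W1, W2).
(3, 1, 0)

op1 (invocation 1): nothing precedes it; W2's component alone gives (0, 0, 1)
op3 (invocation 3): nothing precedes it; W1's component alone gives (0, 1, 0)
op2 (invocation 2): nothing precedes it; W0's component alone gives (1, 0, 0)
from VC(op2)=(1, 0, 0), op4 (invoked 6) maxes components and bumps W0 → (2, 0, 0)
from VC(op2)=(1, 0, 0), VC(op3)=(0, 1, 0), op6 (invoked 10) maxes components and bumps W1 → (1, 2, 0)
from VC(op3)=(0, 1, 0), VC(op4)=(2, 0, 0), op5 (invoked 8) maxes components and bumps W0 → (3, 1, 0)
from VC(op5)=(3, 1, 0), op7 (invoked 11) maxes components and bumps W0 → (4, 1, 0)
target: VC(op5) = (3, 1, 0)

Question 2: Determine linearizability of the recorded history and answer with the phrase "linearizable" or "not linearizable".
linearizable

witness order: op3, op2, op1, op4, op5, op6, op7
1. op3 enqueue(36), leaving queue <36>
2. op2 enqueue(83), leaving queue <36,83>
3. op1 enqueue(71), leaving queue <36,83,71>
4. op4 enqueue(59), leaving queue <36,83,71,59>
5. op5 dequeue() → 36, leaving queue <83,71,59>
6. op6 dequeue() → 83, leaving queue <71,59>
7. op7 enqueue(69), leaving queue <71,59,69>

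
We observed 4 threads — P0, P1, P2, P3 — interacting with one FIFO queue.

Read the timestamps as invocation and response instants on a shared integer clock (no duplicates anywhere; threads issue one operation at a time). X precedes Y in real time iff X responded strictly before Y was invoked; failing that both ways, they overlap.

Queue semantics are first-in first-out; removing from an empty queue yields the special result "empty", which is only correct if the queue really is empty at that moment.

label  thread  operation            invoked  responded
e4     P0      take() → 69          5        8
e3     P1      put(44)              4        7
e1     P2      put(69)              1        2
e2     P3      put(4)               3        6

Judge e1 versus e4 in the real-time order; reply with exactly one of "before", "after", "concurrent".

before

e1 spans [1,2], e4 spans [5,8]
resp(e1)=2 < inv(e4)=5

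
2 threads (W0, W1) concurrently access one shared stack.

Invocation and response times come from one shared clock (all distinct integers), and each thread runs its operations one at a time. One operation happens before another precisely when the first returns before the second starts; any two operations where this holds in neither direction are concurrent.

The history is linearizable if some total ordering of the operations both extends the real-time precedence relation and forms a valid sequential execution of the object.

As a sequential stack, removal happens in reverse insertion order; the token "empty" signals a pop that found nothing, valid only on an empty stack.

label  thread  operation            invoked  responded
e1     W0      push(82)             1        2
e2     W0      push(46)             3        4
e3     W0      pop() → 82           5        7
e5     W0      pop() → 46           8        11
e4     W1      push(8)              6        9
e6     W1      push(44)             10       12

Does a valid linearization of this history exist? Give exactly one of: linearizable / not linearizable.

events 1..6 are fine; event 7 — the response of e3 at time 7 — makes the prefix non-linearizable
exactly one order of the 3 completed ops respects real time; the stack replay fails
including or dropping the 1 pending operation (e4) in any combination fails
take e1, e2, e3 (pending dropped): step 3 already fails, because e3 pop() → 82 cannot occur there

not linearizable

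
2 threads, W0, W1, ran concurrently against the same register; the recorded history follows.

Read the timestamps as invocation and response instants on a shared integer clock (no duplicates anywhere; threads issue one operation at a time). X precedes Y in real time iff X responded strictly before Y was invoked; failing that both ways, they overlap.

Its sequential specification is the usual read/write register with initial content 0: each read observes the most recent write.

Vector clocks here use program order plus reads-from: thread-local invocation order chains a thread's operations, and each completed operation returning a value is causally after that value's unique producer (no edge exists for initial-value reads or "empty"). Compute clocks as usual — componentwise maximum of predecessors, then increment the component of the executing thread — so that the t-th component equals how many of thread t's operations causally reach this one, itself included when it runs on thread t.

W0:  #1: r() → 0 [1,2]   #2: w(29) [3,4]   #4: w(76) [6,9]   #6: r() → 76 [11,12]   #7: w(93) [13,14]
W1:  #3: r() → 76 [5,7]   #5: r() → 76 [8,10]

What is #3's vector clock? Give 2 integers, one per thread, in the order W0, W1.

VC(#1, invoked at 1): no causal predecessors; +1 on W0 → (1, 0)
#2 (invocation 3): componentwise max over VC(#1)=(1, 0), +1 at W0, giving (2, 0)
#4 (invocation 6): componentwise max over VC(#2)=(2, 0), +1 at W0, giving (3, 0)
#3 (invocation 5): componentwise max over VC(#4)=(3, 0), +1 at W1, giving (3, 1)
#6 (invocation 11): componentwise max over VC(#4)=(3, 0), +1 at W0, giving (4, 0)
#5 (invocation 8): componentwise max over VC(#3)=(3, 1), VC(#4)=(3, 0), +1 at W1, giving (3, 2)
#7 (invocation 13): componentwise max over VC(#6)=(4, 0), +1 at W0, giving (5, 0)
target: VC(#3) = (3, 1)

(3, 1)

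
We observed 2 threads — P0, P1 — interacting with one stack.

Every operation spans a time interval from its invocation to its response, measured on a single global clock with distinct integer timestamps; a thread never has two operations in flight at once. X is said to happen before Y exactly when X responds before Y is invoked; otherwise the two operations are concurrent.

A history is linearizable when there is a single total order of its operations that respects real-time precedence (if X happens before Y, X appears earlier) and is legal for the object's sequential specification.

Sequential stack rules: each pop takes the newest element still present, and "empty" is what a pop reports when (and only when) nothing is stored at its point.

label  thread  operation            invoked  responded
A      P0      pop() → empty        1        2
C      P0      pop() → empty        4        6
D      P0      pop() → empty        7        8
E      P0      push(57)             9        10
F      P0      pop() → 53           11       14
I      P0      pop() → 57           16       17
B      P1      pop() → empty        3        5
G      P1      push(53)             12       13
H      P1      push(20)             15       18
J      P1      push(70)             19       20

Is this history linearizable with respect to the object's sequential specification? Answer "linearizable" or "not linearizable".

witness order: A, B, C, D, E, G, F, I, H, J
1. A pop() → empty, leaving stack <>
2. B pop() → empty, leaving stack <>
3. C pop() → empty, leaving stack <>
4. D pop() → empty, leaving stack <>
5. E push(57), leaving stack <57>
6. G push(53), leaving stack <57,53>
7. F pop() → 53, leaving stack <57>
8. I pop() → 57, leaving stack <>
9. H push(20), leaving stack <20>
10. J push(70), leaving stack <20,70>

linearizable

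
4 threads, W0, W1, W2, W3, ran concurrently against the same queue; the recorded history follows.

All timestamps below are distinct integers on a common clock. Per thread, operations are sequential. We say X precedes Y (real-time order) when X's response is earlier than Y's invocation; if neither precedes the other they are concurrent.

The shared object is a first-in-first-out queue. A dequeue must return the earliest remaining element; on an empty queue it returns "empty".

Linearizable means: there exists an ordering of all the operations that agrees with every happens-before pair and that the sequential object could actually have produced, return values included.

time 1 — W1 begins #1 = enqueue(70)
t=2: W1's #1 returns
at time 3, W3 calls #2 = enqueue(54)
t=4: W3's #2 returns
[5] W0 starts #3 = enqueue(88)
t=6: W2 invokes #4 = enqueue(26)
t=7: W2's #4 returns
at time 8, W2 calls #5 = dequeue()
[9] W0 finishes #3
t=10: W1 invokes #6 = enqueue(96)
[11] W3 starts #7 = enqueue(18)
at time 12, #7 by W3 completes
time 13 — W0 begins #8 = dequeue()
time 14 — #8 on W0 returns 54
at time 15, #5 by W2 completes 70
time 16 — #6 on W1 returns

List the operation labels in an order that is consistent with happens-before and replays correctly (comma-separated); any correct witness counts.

1. #1 enqueue(70), leaving queue <70>
2. #2 enqueue(54), leaving queue <70,54>
3. #3 enqueue(88), leaving queue <70,54,88>
4. #4 enqueue(26), leaving queue <70,54,88,26>
5. #5 dequeue() → 70, leaving queue <54,88,26>
6. #6 enqueue(96), leaving queue <54,88,26,96>
7. #7 enqueue(18), leaving queue <54,88,26,96,18>
8. #8 dequeue() → 54, leaving queue <88,26,96,18>

#1, #2, #3, #4, #5, #6, #7, #8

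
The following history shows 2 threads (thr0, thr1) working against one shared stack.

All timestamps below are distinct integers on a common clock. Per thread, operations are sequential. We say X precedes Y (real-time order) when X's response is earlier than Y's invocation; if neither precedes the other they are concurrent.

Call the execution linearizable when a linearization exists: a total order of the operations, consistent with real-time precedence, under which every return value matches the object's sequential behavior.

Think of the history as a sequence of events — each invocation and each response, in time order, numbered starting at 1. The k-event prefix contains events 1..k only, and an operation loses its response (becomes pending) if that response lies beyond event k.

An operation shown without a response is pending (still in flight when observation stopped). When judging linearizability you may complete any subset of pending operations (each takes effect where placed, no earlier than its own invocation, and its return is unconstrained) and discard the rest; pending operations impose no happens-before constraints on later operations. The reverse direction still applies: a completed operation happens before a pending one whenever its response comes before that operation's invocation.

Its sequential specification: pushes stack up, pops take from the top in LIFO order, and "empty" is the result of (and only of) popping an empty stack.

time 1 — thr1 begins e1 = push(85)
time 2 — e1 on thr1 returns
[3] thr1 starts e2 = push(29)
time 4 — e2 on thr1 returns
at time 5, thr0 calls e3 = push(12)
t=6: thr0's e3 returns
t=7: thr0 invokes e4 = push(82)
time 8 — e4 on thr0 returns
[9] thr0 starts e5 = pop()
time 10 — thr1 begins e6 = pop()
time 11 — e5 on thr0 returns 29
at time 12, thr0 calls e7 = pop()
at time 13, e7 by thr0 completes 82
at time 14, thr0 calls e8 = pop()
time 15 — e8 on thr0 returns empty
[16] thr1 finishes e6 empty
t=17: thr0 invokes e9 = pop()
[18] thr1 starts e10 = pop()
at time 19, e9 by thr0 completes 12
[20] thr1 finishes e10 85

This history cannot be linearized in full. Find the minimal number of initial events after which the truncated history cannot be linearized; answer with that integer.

events 1..10 are still linearizable — one witness is e1, e2, e3, e4:
step 1: e1 push(85) — stack <85>
step 2: e2 push(29) — stack <85,29>
step 3: e3 push(12) — stack <85,29,12>
step 4: e4 push(82) — stack <85,29,12,82>
once event 11 joins (e5's response, time 11), exhaustive search finds no witness
include/drop combinations of the 1 pending operation (e6) were all tried; none helps
one such order, e1, e2, e3, e4, e5 (pending dropped), breaks at step 5 where e5 pop() → 29 is illegal

11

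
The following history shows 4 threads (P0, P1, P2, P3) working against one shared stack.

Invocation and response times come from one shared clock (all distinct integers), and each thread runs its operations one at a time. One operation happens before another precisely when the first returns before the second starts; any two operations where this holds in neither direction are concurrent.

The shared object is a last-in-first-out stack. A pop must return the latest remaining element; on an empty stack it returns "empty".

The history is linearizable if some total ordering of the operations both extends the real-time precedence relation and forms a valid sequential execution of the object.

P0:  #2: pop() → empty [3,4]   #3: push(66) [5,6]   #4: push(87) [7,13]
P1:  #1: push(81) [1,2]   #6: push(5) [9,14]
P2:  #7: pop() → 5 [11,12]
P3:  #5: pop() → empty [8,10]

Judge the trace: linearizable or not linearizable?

the violation lands at event 4, #2's response at time 4: events 1..3 linearize, events 1..4 do not
the sole real-time-consistent order of 2 completed operations fails the stack replay
for example #1, #2 fails at step 2: #2 pop() → empty is not legal there

not linearizable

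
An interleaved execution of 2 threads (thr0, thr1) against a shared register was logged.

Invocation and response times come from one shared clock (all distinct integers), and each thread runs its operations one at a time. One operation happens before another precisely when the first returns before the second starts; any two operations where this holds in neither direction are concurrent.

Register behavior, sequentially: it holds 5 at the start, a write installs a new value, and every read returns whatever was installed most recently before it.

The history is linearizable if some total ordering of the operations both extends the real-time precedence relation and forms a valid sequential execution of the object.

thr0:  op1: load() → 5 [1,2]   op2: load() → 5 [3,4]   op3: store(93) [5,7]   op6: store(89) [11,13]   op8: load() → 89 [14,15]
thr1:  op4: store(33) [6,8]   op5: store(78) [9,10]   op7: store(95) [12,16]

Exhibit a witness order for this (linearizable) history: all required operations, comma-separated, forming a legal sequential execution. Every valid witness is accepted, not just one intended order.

after step 1 (op1 load() → 5): value 5
after step 2 (op2 load() → 5): value 5
after step 3 (op3 store(93)): value 93
after step 4 (op4 store(33)): value 33
after step 5 (op5 store(78)): value 78
after step 6 (op6 store(89)): value 89
after step 7 (op8 load() → 89): value 89
after step 8 (op7 store(95)): value 95

op1, op2, op3, op4, op5, op6, op8, op7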